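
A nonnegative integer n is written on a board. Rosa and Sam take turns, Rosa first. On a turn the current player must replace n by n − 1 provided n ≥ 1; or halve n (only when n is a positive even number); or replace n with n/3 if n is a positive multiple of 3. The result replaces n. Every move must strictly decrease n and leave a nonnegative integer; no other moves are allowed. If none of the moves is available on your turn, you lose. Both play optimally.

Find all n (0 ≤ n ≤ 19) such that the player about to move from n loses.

0, 2, 5, 7, 9, 11, 13, 16, 19

Positions with no move are L. A position that does have a move is losing for the player to move precisely when every available move leads to a winning position for the opponent. Fill in the labels:
n=0: no move → L
n=1: →0(L), so W
n=2: →1(W) only, which is W, so L
n=3: →2(L), so W
n=4: →2(L), so W
n=5: →4(W) only, which is W, so L
n=6: →2(L), so W
n=7: →6(W) only, which is W, so L
n=8: →7(L), so W
n=9: →3(W), 8(W) — all W, so L
n=10: →5(L), so W
n=11: →10(W) only, which is W, so L
n=12: →11(L), so W
n=13: →12(W) only, which is W, so L
n=14: →7(L), so W
n=15: →5(L), so W
n=16: →8(W), 15(W) — all W, so L
n=17: →16(L), so W
n=18: →9(L), so W
n=19: →18(W) only, which is W, so L
The losing starting values of n are exactly the entries labelled L in this table (9 of them).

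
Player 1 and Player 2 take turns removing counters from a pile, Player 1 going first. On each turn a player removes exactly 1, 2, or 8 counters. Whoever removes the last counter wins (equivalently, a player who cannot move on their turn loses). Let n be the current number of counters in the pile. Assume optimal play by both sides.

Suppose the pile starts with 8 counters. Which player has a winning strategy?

Build the W/L table. Terminal = L. A non-terminal position is W if it has a move to some L; otherwise it is L.
n=0: no move → L
n=1: →0(L), so W
n=2: →0(L), so W
n=3: →2(W), 1(W) — all W, so L
n=4: →3(L), so W
n=5: →3(L), so W
n=6: →5(W), 4(W) — all W, so L
n=7: →6(L), so W
n=8: →6(L), so W
The starting position 8 is W: Player 1 should remove 2, leaving 6, handing over an L position.

Player 1 wins.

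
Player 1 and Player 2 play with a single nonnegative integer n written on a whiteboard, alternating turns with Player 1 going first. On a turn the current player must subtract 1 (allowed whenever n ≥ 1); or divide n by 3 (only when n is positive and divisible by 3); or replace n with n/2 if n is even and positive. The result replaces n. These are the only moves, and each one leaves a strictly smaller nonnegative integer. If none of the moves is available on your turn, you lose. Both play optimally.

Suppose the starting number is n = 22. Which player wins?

Label each position W (a win for the player to move) or L (a loss). A position with no legal move is L; any other position is W exactly when some move reaches an L, and L when every move reaches a W.
n=0: no move → L
n=1: can move to 0, which is L ⇒ W
n=2: the only move is to 1(W), a W ⇒ L
n=3: can move to 2, which is L ⇒ W
n=4: can move to 2, which is L ⇒ W
n=5: the only move is to 4(W), a W ⇒ L
n=6: can move to 2, which is L ⇒ W
n=7: the only move is to 6(W), a W ⇒ L
n=8: can move to 7, which is L ⇒ W
n=9: moves to 3(W), 8(W); every one is W ⇒ L
n=10: can move to 5, which is L ⇒ W
n=11: the only move is to 10(W), a W ⇒ L
n=12: can move to 11, which is L ⇒ W
n=13: the only move is to 12(W), a W ⇒ L
n=14: can move to 7, which is L ⇒ W
n=15: can move to 5, which is L ⇒ W
n=16: moves to 8(W), 15(W); every one is W ⇒ L
n=17: can move to 16, which is L ⇒ W
n=18: can move to 9, which is L ⇒ W
n=19: the only move is to 18(W), a W ⇒ L
n=20: can move to 19, which is L ⇒ W
n=21: can move to 7, which is L ⇒ W
n=22: can move to 11, which is L ⇒ W
From 22 Player 1 can move to 11, reaching an L position.

Player 1 wins.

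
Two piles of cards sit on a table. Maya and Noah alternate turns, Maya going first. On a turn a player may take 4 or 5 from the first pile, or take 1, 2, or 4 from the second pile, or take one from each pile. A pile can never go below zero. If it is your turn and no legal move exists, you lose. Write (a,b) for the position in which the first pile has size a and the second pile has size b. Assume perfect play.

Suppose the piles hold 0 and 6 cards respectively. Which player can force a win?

Use the standard recursion: the mover loses at a terminal position; elsewhere, the mover wins exactly when some move hands the opponent an L position.
No move ever increases a pile, so every position that can arise here has a ≤ 0 and b ≤ 6; it is enough to label the cells with 0 ≤ a ≤ 0 and 0 ≤ b ≤ 6.
Every move lowers a or b (never raises either), so fill the grid row by row in increasing a, and left to right within a row: each cell's successors are then already labelled.
      b=0  b=1  b=2  b=3  b=4  b=5  b=6
a=0:    L    W    W    L    W    W    L
Cells with no legal move (terminal, hence L): (0,0).
The remaining L cells, each justified by listing all of its moves:
(0,3): only reaches (0,2)(W), (0,1)(W), all W → L
(0,6): only reaches (0,5)(W), (0,4)(W), (0,2)(W), all W → L
Every other cell has at least one move into one of the L cells above, so it is W.
Every move from (0,6) reaches a W position, so the mover loses.

Noah wins.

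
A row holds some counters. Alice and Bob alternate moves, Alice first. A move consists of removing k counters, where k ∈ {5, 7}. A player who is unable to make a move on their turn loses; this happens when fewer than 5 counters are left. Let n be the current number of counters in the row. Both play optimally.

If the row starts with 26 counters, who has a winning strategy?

Label each position W (a win for the player to move) or L (a loss). A position with no legal move is L; any other position is W exactly when some move reaches an L, and L when every move reaches a W.
n=0: no move → L
n=1: no move → L
n=2: no move → L
n=3: no move → L
n=4: no move → L
n=5: W (go to 0, an L position)
n=6: W (go to 1, an L position)
n=7: W (go to 2, an L position)
n=8: W (go to 3, an L position)
n=9: W (go to 4, an L position)
n=10: W (go to 3, an L position)
n=11: W (go to 4, an L position)
n=12: L (options 7(W), 5(W) are all W)
n=13: L (options 8(W), 6(W) are all W)
n=14: L (options 9(W), 7(W) are all W)
n=15: L (options 10(W), 8(W) are all W)
n=16: L (options 11(W), 9(W) are all W)
n=17: W (go to 12, an L position)
n=18: W (go to 13, an L position)
n=19: W (go to 14, an L position)
n=20: W (go to 15, an L position)
n=21: W (go to 16, an L position)
n=22: W (go to 15, an L position)
n=23: W (go to 16, an L position)
n=24: L (options 19(W), 17(W) are all W)
n=25: L (options 20(W), 18(W) are all W)
n=26: L (options 21(W), 19(W) are all W)
Every move from 26 reaches a W position, so the mover loses.

Bob wins.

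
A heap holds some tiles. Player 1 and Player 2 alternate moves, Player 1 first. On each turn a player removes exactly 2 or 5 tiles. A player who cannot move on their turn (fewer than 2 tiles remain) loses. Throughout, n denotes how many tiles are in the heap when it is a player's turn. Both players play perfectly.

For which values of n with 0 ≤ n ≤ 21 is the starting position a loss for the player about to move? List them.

0, 1, 4, 7, 8, 11, 14, 15, 18, 21

Build the W/L table. Terminal = L. A non-terminal position is W if it has a move to some L; otherwise it is L.
n=0: no move → L
n=1: no move → L
n=2: →0(L), so W
n=3: →1(L), so W
n=4: →2(W) only, which is W, so L
n=5: →0(L), so W
n=6: →4(L), so W
n=7: →5(W), 2(W) — all W, so L
n=8: →6(W), 3(W) — all W, so L
n=9: →7(L), so W
n=10: →8(L), so W
n=11: →9(W), 6(W) — all W, so L
n=12: →7(L), so W
n=13: →11(L), so W
n=14: →12(W), 9(W) — all W, so L
n=15: →13(W), 10(W) — all W, so L
n=16: →14(L), so W
n=17: →15(L), so W
n=18: →16(W), 13(W) — all W, so L
n=19: →14(L), so W
n=20: →18(L), so W
n=21: →19(W), 16(W) — all W, so L
The losing starting values of n are exactly the entries labelled L in this table (10 of them).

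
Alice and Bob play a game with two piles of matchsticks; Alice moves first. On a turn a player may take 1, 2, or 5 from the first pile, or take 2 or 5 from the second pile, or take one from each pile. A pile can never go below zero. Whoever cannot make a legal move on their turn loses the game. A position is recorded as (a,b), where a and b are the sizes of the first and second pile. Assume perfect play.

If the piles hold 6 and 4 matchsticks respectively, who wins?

Positions with no move are L. A position that does have a move is losing for the player to move precisely when every available move leads to a winning position for the opponent. Fill in the labels:
No move ever increases a pile, so every position that can arise here has a ≤ 6 and b ≤ 4; it is enough to label the cells with 0 ≤ a ≤ 6 and 0 ≤ b ≤ 4.
Every move lowers a or b (never raises either), so fill the grid row by row in increasing a, and left to right within a row: each cell's successors are then already labelled.
      b=0  b=1  b=2  b=3  b=4
a=0:    L    L    W    W    L
a=1:    W    W    W    L    W
a=2:    W    W    L    W    W
a=3:    L    L    W    W    L
a=4:    W    W    W    L    W
a=5:    W    W    L    W    W
a=6:    L    L    W    W    L
Cells with no legal move (terminal, hence L): (0,0), (0,1).
The remaining L cells, each justified by listing all of its moves:
(0,4): only reaches (0,2)(W), which is W → L
(1,3): only reaches (0,3)(W), (1,1)(W), (0,2)(W), all W → L
(2,2): only reaches (1,2)(W), (0,2)(W), (2,0)(W), (1,1)(W), all W → L
(3,0): only reaches (2,0)(W), (1,0)(W), all W → L
(3,1): only reaches (2,1)(W), (1,1)(W), (2,0)(W), all W → L
(3,4): only reaches (2,4)(W), (1,4)(W), (3,2)(W), (2,3)(W), all W → L
(4,3): only reaches (3,3)(W), (2,3)(W), (4,1)(W), (3,2)(W), all W → L
(5,2): only reaches (4,2)(W), (3,2)(W), (0,2)(W), (5,0)(W), (4,1)(W), all W → L
(6,0): only reaches (5,0)(W), (4,0)(W), (1,0)(W), all W → L
(6,1): only reaches (5,1)(W), (4,1)(W), (1,1)(W), (5,0)(W), all W → L
(6,4): only reaches (5,4)(W), (4,4)(W), (1,4)(W), (6,2)(W), (5,3)(W), all W → L
Every other cell has at least one move into one of the L cells above, so it is W.
The starting position (6,4) is L: whatever Alice does, the opponent receives a W position.

Bob wins.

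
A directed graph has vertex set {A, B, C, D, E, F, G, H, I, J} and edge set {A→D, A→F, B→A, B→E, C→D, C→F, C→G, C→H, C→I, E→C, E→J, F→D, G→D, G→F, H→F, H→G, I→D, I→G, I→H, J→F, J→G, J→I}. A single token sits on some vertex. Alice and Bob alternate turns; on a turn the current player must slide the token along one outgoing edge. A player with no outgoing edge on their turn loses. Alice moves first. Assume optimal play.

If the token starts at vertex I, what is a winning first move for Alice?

Use the standard recursion: the mover loses at a terminal position; elsewhere, the mover wins exactly when some move hands the opponent an L position.
Every edge goes from a vertex to one that appears earlier in the order D, F, G, H, I, C, A, J, E, B, so processing vertices in that order labels each vertex after all of its successors.
D: no outgoing edge → L
F: →D(L), so W
G: →D(L), so W
H: →G(W), F(W) — all W, so L
I: →H(L), so W
C: →H(L), so W
A: →D(L), so W
J: →I(W), G(W), F(W) — all W, so L
E: →J(L), so W
B: →E(W), A(W) — all W, so L
From I, the L positions reachable in one move are: H, D. Any move reaching one of these is winning.

Move to H.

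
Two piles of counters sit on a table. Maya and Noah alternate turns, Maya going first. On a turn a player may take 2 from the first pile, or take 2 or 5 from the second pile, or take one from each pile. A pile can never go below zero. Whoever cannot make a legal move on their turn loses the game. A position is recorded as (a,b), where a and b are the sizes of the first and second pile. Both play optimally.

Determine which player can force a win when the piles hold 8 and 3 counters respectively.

Classify positions by backward induction: terminal positions (no move available) are L. From any other position, the mover wins iff some move reaches an L.
No move ever increases a pile, so every position that can arise here has a ≤ 8 and b ≤ 3; it is enough to label the cells with 0 ≤ a ≤ 8 and 0 ≤ b ≤ 3.
Every move lowers a or b (never raises either), so fill the grid row by row in increasing a, and left to right within a row: each cell's successors are then already labelled.
      b=0  b=1  b=2  b=3
a=0:    L    L    W    W
a=1:    L    W    W    L
a=2:    W    W    L    L
a=3:    W    L    L    W
a=4:    L    L    W    W
a=5:    L    W    W    L
a=6:    W    W    L    L
a=7:    W    L    L    W
a=8:    L    L    W    W
Cells with no legal move (terminal, hence L): (0,0), (0,1), (1,0).
The remaining L cells, each justified by listing all of its moves:
(1,3): L (options (1,1)(W), (0,2)(W) are all W)
(2,2): L (options (0,2)(W), (2,0)(W), (1,1)(W) are all W)
(2,3): L (options (0,3)(W), (2,1)(W), (1,2)(W) are all W)
(3,1): L (options (1,1)(W), (2,0)(W) are all W)
(3,2): L (options (1,2)(W), (3,0)(W), (2,1)(W) are all W)
(4,0): L (sole option (2,0)(W) is W)
(4,1): L (options (2,1)(W), (3,0)(W) are all W)
(5,0): L (sole option (3,0)(W) is W)
(5,3): L (options (3,3)(W), (5,1)(W), (4,2)(W) are all W)
(6,2): L (options (4,2)(W), (6,0)(W), (5,1)(W) are all W)
(6,3): L (options (4,3)(W), (6,1)(W), (5,2)(W) are all W)
(7,1): L (options (5,1)(W), (6,0)(W) are all W)
(7,2): L (options (5,2)(W), (7,0)(W), (6,1)(W) are all W)
(8,0): L (sole option (6,0)(W) is W)
(8,1): L (options (6,1)(W), (7,0)(W) are all W)
Every other cell has at least one move into one of the L cells above, so it is W.
From (8,3) Maya can move to (6,3), reaching an L position.

Maya wins.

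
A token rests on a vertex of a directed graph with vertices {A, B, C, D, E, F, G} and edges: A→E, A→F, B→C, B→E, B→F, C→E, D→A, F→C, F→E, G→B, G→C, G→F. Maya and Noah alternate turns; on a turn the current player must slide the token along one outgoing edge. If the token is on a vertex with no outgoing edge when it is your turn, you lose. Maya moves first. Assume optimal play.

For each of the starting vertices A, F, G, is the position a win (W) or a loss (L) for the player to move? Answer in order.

A: W, F: W, G: L

Classify positions by backward induction: terminal positions (no move available) are L. From any other position, the mover wins iff some move reaches an L.
Every edge goes from a vertex to one that appears earlier in the order E, C, F, B, A, D, G, so processing vertices in that order labels each vertex after all of its successors.
E: no outgoing edge → L
C: can move to E, which is L ⇒ W
F: can move to E, which is L ⇒ W
B: can move to E, which is L ⇒ W
A: can move to E, which is L ⇒ W
D: the only move is to A(W), a W ⇒ L
G: moves to B(W), F(W), C(W); every one is W ⇒ L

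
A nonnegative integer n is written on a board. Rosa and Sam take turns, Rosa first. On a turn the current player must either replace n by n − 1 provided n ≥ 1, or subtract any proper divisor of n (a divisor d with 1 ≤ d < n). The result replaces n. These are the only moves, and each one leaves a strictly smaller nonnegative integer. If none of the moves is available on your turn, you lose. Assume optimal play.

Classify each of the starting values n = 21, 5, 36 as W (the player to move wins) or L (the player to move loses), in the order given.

21: L, 5: L, 36: W

Classify positions by backward induction: terminal positions (no move available) are L. From any other position, the mover wins iff some move reaches an L.
n=0: no move → L
n=1: W (go to 0, an L position)
n=2: L (sole option 1(W) is W)
n=3: W (go to 2, an L position)
n=4: W (go to 2, an L position)
n=5: L (sole option 4(W) is W)
n=6: W (go to 5, an L position)
n=7: L (sole option 6(W) is W)
n=8: W (go to 7, an L position)
n=9: L (options 6(W), 8(W) are all W)
n=10: W (go to 5, an L position)
n=11: L (sole option 10(W) is W)
n=12: W (go to 9, an L position)
n=13: L (sole option 12(W) is W)
n=14: W (go to 7, an L position)
n=15: L (options 10(W), 12(W), 14(W) are all W)
n=16: W (go to 15, an L position)
n=17: L (sole option 16(W) is W)
n=18: W (go to 9, an L position)
n=19: L (sole option 18(W) is W)
n=20: W (go to 15, an L position)
n=21: L (options 14(W), 18(W), 20(W) are all W)
n=22: W (go to 11, an L position)
n=23: L (sole option 22(W) is W)
n=24: W (go to 21, an L position)
n=25: L (options 20(W), 24(W) are all W)
n=26: W (go to 13, an L position)
n=27: L (options 18(W), 24(W), 26(W) are all W)
n=28: W (go to 21, an L position)
n=29: L (sole option 28(W) is W)
n=30: W (go to 15, an L position)
n=31: L (sole option 30(W) is W)
n=32: W (go to 31, an L position)
n=33: L (options 22(W), 30(W), 32(W) are all W)
n=34: W (go to 17, an L position)
n=35: L (options 28(W), 30(W), 34(W) are all W)
n=36: W (go to 27, an L position)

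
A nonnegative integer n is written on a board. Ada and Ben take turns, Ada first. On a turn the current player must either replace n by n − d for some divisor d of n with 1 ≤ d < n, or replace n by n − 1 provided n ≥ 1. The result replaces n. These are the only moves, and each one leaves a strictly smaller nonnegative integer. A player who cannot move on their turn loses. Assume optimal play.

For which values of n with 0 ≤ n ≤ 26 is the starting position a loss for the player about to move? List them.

Use the standard recursion: the mover loses at a terminal position; elsewhere, the mover wins exactly when some move hands the opponent an L position.
n=0: no move → L
n=1: reaches L-position 0 → W
n=2: only reaches 1(W), which is W → L
n=3: reaches L-position 2 → W
n=4: reaches L-position 2 → W
n=5: only reaches 4(W), which is W → L
n=6: reaches L-position 5 → W
n=7: only reaches 6(W), which is W → L
n=8: reaches L-position 7 → W
n=9: only reaches 6(W), 8(W), all W → L
n=10: reaches L-position 5 → W
n=11: only reaches 10(W), which is W → L
n=12: reaches L-position 9 → W
n=13: only reaches 12(W), which is W → L
n=14: reaches L-position 7 → W
n=15: only reaches 10(W), 12(W), 14(W), all W → L
n=16: reaches L-position 15 → W
n=17: only reaches 16(W), which is W → L
n=18: reaches L-position 9 → W
n=19: only reaches 18(W), which is W → L
n=20: reaches L-position 15 → W
n=21: only reaches 14(W), 18(W), 20(W), all W → L
n=22: reaches L-position 11 → W
n=23: only reaches 22(W), which is W → L
n=24: reaches L-position 21 → W
n=25: only reaches 20(W), 24(W), all W → L
n=26: reaches L-position 13 → W
Reading off the rows marked L gives the requested list; there are 13 such values of n.

0, 2, 5, 7, 9, 11, 13, 15, 17, 19, 21, 23, 25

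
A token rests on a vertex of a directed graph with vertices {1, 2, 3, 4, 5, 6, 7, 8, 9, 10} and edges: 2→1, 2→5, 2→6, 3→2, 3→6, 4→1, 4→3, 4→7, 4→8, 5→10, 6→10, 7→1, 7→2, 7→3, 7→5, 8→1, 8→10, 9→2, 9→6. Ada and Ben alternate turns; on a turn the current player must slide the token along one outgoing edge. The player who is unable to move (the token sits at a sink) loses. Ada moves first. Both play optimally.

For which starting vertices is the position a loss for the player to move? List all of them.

1, 3, 9, 10

Classify positions by backward induction: terminal positions (no move available) are L. From any other position, the mover wins iff some move reaches an L.
Every edge goes from a vertex to one that appears earlier in the order 10, 1, 5, 6, 2, 8, 3, 7, 4, 9, so processing vertices in that order labels each vertex after all of its successors.
10: no outgoing edge → L
1: no outgoing edge → L
5: reaches L-position 10 → W
6: reaches L-position 10 → W
2: reaches L-position 1 → W
8: reaches L-position 1 → W
3: only reaches 2(W), 6(W), all W → L
7: reaches L-position 3 → W
4: reaches L-position 3 → W
9: only reaches 2(W), 6(W), all W → L
Reading off the rows marked L gives the requested list; there are 4 such vertices.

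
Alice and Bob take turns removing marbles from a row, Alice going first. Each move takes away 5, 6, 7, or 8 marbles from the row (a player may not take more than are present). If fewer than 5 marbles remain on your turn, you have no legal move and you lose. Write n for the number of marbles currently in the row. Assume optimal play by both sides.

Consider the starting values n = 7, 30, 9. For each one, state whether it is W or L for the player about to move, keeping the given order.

Positions with no move are L. A position that does have a move is losing for the player to move precisely when every available move leads to a winning position for the opponent. Fill in the labels:
n=0: no move → L
n=1: no move → L
n=2: no move → L
n=3: no move → L
n=4: no move → L
n=5: reaches L-position 0 → W
n=6: reaches L-position 1 → W
n=7: reaches L-position 2 → W
n=8: reaches L-position 3 → W
n=9: reaches L-position 4 → W
n=10: reaches L-position 4 → W
n=11: reaches L-position 4 → W
n=12: reaches L-position 4 → W
n=13: only reaches 8(W), 7(W), 6(W), 5(W), all W → L
n=14: only reaches 9(W), 8(W), 7(W), 6(W), all W → L
n=15: only reaches 10(W), 9(W), 8(W), 7(W), all W → L
n=16: only reaches 11(W), 10(W), 9(W), 8(W), all W → L
n=17: only reaches 12(W), 11(W), 10(W), 9(W), all W → L
n=18: reaches L-position 13 → W
n=19: reaches L-position 14 → W
n=20: reaches L-position 15 → W
n=21: reaches L-position 16 → W
n=22: reaches L-position 17 → W
n=23: reaches L-position 17 → W
n=24: reaches L-position 17 → W
n=25: reaches L-position 17 → W
n=26: only reaches 21(W), 20(W), 19(W), 18(W), all W → L
n=27: only reaches 22(W), 21(W), 20(W), 19(W), all W → L
n=28: only reaches 23(W), 22(W), 21(W), 20(W), all W → L
n=29: only reaches 24(W), 23(W), 22(W), 21(W), all W → L
n=30: only reaches 25(W), 24(W), 23(W), 22(W), all W → L

7: W, 30: L, 9: W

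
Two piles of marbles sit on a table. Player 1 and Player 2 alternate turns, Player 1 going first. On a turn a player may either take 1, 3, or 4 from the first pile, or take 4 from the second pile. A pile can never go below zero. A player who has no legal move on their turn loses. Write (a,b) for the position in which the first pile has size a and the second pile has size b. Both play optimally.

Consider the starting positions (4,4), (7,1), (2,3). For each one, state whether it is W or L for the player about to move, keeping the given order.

Use the standard recursion: the mover loses at a terminal position; elsewhere, the mover wins exactly when some move hands the opponent an L position.
No move ever increases a pile, so every position that can arise here has a ≤ 7 and b ≤ 4; it is enough to label the cells with 0 ≤ a ≤ 7 and 0 ≤ b ≤ 4.
Every move lowers a or b (never raises either), so fill the grid row by row in increasing a, and left to right within a row: each cell's successors are then already labelled.
      b=0  b=1  b=2  b=3  b=4
a=0:    L    L    L    L    W
a=1:    W    W    W    W    L
a=2:    L    L    L    L    W
a=3:    W    W    W    W    L
a=4:    W    W    W    W    W
a=5:    W    W    W    W    W
a=6:    W    W    W    W    W
a=7:    L    L    L    L    W
Cells with no legal move (terminal, hence L): (0,0), (0,1), (0,2), (0,3).
The remaining L cells, each justified by listing all of its moves:
(1,4): →(0,4)(W), (1,0)(W) — all W, so L
(2,0): →(1,0)(W) only, which is W, so L
(2,1): →(1,1)(W) only, which is W, so L
(2,2): →(1,2)(W) only, which is W, so L
(2,3): →(1,3)(W) only, which is W, so L
(3,4): →(2,4)(W), (0,4)(W), (3,0)(W) — all W, so L
(7,0): →(6,0)(W), (4,0)(W), (3,0)(W) — all W, so L
(7,1): →(6,1)(W), (4,1)(W), (3,1)(W) — all W, so L
(7,2): →(6,2)(W), (4,2)(W), (3,2)(W) — all W, so L
(7,3): →(6,3)(W), (4,3)(W), (3,3)(W) — all W, so L
Every other cell has at least one move into one of the L cells above, so it is W.
(4,4): the move to (3,4) reaches an L cell, so W
(7,1): one of the L cells justified above, so L
(2,3): one of the L cells justified above, so L

(4,4): W, (7,1): L, (2,3): L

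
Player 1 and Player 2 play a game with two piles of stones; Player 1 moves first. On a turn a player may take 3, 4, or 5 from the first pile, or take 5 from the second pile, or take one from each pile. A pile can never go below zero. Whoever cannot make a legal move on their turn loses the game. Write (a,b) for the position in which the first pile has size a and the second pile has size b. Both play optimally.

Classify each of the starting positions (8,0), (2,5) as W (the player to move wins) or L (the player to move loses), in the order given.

Classify positions by backward induction: terminal positions (no move available) are L. From any other position, the mover wins iff some move reaches an L.
No move ever increases a pile, so every position that can arise here has a ≤ 8 and b ≤ 5; it is enough to label the cells with 0 ≤ a ≤ 8 and 0 ≤ b ≤ 5.
Every move lowers a or b (never raises either), so fill the grid row by row in increasing a, and left to right within a row: each cell's successors are then already labelled.
      b=0  b=1  b=2  b=3  b=4  b=5
a=0:    L    L    L    L    L    W
a=1:    L    W    W    W    W    W
a=2:    L    W    L    L    L    W
a=3:    W    W    W    W    W    W
a=4:    W    W    W    W    W    L
a=5:    W    W    W    W    W    L
a=6:    W    L    W    W    W    L
a=7:    W    L    W    W    W    W
a=8:    L    L    W    L    L    W
Cells with no legal move (terminal, hence L): (0,0), (0,1), (0,2), (0,3), (0,4), (1,0), (2,0).
The remaining L cells, each justified by listing all of its moves:
(2,2): →(1,1)(W) only, which is W, so L
(2,3): →(1,2)(W) only, which is W, so L
(2,4): →(1,3)(W) only, which is W, so L
(4,5): →(1,5)(W), (0,5)(W), (4,0)(W), (3,4)(W) — all W, so L
(5,5): →(2,5)(W), (1,5)(W), (0,5)(W), (5,0)(W), (4,4)(W) — all W, so L
(6,1): →(3,1)(W), (2,1)(W), (1,1)(W), (5,0)(W) — all W, so L
(6,5): →(3,5)(W), (2,5)(W), (1,5)(W), (6,0)(W), (5,4)(W) — all W, so L
(7,1): →(4,1)(W), (3,1)(W), (2,1)(W), (6,0)(W) — all W, so L
(8,0): →(5,0)(W), (4,0)(W), (3,0)(W) — all W, so L
(8,1): →(5,1)(W), (4,1)(W), (3,1)(W), (7,0)(W) — all W, so L
(8,3): →(5,3)(W), (4,3)(W), (3,3)(W), (7,2)(W) — all W, so L
(8,4): →(5,4)(W), (4,4)(W), (3,4)(W), (7,3)(W) — all W, so L
Every other cell has at least one move into one of the L cells above, so it is W.
(8,0): one of the L cells justified above, so L
(2,5): the move to (2,0) reaches an L cell, so W

(8,0): L, (2,5): W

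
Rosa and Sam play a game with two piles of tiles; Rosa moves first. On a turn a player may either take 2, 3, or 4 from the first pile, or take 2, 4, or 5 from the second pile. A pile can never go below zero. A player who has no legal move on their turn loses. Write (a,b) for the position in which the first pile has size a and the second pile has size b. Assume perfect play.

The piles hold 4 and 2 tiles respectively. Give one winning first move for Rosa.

Move to (2,2).

Build the W/L table. Terminal = L. A non-terminal position is W if it has a move to some L; otherwise it is L.
No move ever increases a pile, so every position that can arise here has a ≤ 4 and b ≤ 2; it is enough to label the cells with 0 ≤ a ≤ 4 and 0 ≤ b ≤ 2.
Every move lowers a or b (never raises either), so fill the grid row by row in increasing a, and left to right within a row: each cell's successors are then already labelled.
      b=0  b=1  b=2
a=0:    L    L    W
a=1:    L    L    W
a=2:    W    W    L
a=3:    W    W    L
a=4:    W    W    W
Cells with no legal move (terminal, hence L): (0,0), (0,1), (1,0), (1,1).
The remaining L cells, each justified by listing all of its moves:
(2,2): only reaches (0,2)(W), (2,0)(W), all W → L
(3,2): only reaches (1,2)(W), (0,2)(W), (3,0)(W), all W → L
Every other cell has at least one move into one of the L cells above, so it is W.
From (4,2), the L positions reachable in one move are: (2,2).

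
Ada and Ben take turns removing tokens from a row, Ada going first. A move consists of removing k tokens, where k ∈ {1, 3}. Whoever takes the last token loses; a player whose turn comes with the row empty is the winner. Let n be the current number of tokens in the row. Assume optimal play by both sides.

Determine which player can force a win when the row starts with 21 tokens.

Work bottom-up. With no move the player to move wins. Otherwise the position is W if at least one move leads to an L position for the opponent, and L if every move leads to a W.
n=0: no move; the opponent has just taken the last token and therefore loses → W
n=1: only reaches 0(W), which is W → L
n=2: reaches L-position 1 → W
n=3: only reaches 2(W), 0(W), all W → L
n=4: reaches L-position 3 → W
n=5: only reaches 4(W), 2(W), all W → L
n=6: reaches L-position 5 → W
n=7: only reaches 6(W), 4(W), all W → L
n=8: reaches L-position 7 → W
n=9: only reaches 8(W), 6(W), all W → L
n=10: reaches L-position 9 → W
n=11: only reaches 10(W), 8(W), all W → L
n=12: reaches L-position 11 → W
n=13: only reaches 12(W), 10(W), all W → L
n=14: reaches L-position 13 → W
n=15: only reaches 14(W), 12(W), all W → L
n=16: reaches L-position 15 → W
n=17: only reaches 16(W), 14(W), all W → L
n=18: reaches L-position 17 → W
n=19: only reaches 18(W), 16(W), all W → L
n=20: reaches L-position 19 → W
n=21: only reaches 20(W), 18(W), all W → L
The starting position 21 is L: whatever Ada does, the opponent receives a W position.

Ben wins.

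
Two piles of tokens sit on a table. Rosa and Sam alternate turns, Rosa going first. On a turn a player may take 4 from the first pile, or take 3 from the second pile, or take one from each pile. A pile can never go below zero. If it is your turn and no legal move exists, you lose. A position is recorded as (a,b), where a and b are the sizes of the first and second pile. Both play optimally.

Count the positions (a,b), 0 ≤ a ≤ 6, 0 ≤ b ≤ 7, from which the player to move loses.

25

Work bottom-up. With no move the player to move loses. Otherwise the position is W if at least one move leads to an L position for the opponent, and L if every move leads to a W.
Every move lowers a or b (never raises either), so fill the grid row by row in increasing a, and left to right within a row: each cell's successors are then already labelled.
      b=0  b=1  b=2  b=3  b=4  b=5  b=6  b=7
a=0:    L    L    L    W    W    W    L    L
a=1:    L    W    W    W    L    L    L    W
a=2:    L    W    L    W    L    W    W    W
a=3:    L    W    L    W    L    W    L    W
a=4:    W    W    W    W    L    W    W    W
a=5:    W    L    L    L    W    W    W    L
a=6:    W    L    W    W    W    L    L    L
Cells with no legal move (terminal, hence L): (0,0), (0,1), (0,2), (1,0), (2,0), (3,0).
The remaining L cells, each justified by listing all of its moves:
(0,6): L (sole option (0,3)(W) is W)
(0,7): L (sole option (0,4)(W) is W)
(1,4): L (options (1,1)(W), (0,3)(W) are all W)
(1,5): L (options (1,2)(W), (0,4)(W) are all W)
(1,6): L (options (1,3)(W), (0,5)(W) are all W)
(2,2): L (sole option (1,1)(W) is W)
(2,4): L (options (2,1)(W), (1,3)(W) are all W)
(3,2): L (sole option (2,1)(W) is W)
(3,4): L (options (3,1)(W), (2,3)(W) are all W)
(3,6): L (options (3,3)(W), (2,5)(W) are all W)
(4,4): L (options (0,4)(W), (4,1)(W), (3,3)(W) are all W)
(5,1): L (options (1,1)(W), (4,0)(W) are all W)
(5,2): L (options (1,2)(W), (4,1)(W) are all W)
(5,3): L (options (1,3)(W), (5,0)(W), (4,2)(W) are all W)
(5,7): L (options (1,7)(W), (5,4)(W), (4,6)(W) are all W)
(6,1): L (options (2,1)(W), (5,0)(W) are all W)
(6,5): L (options (2,5)(W), (6,2)(W), (5,4)(W) are all W)
(6,6): L (options (2,6)(W), (6,3)(W), (5,5)(W) are all W)
(6,7): L (options (2,7)(W), (6,4)(W), (5,6)(W) are all W)
Every other cell has at least one move into one of the L cells above, so it is W.
L cells per row: a=0: 5, a=1: 4, a=2: 3, a=3: 4, a=4: 1, a=5: 4, a=6: 4; total 25.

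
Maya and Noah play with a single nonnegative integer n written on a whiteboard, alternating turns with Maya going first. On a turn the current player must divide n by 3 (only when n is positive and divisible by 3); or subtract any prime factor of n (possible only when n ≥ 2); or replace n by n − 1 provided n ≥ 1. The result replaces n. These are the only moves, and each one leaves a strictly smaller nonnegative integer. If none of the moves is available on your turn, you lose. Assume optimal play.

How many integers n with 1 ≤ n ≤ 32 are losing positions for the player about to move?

Classify positions by backward induction: terminal positions (no move available) are L. From any other position, the mover wins iff some move reaches an L.
n=0: no move → L
n=1: W (go to 0, an L position)
n=2: W (go to 0, an L position)
n=3: W (go to 0, an L position)
n=4: L (options 2(W), 3(W) are all W)
n=5: W (go to 0, an L position)
n=6: W (go to 4, an L position)
n=7: W (go to 0, an L position)
n=8: L (options 6(W), 7(W) are all W)
n=9: W (go to 8, an L position)
n=10: W (go to 8, an L position)
n=11: W (go to 0, an L position)
n=12: W (go to 4, an L position)
n=13: W (go to 0, an L position)
n=14: L (options 7(W), 12(W), 13(W) are all W)
n=15: W (go to 14, an L position)
n=16: W (go to 14, an L position)
n=17: W (go to 0, an L position)
n=18: L (options 6(W), 15(W), 16(W), 17(W) are all W)
n=19: W (go to 0, an L position)
n=20: W (go to 18, an L position)
n=21: W (go to 14, an L position)
n=22: L (options 11(W), 20(W), 21(W) are all W)
n=23: W (go to 0, an L position)
n=24: W (go to 8, an L position)
n=25: L (options 20(W), 24(W) are all W)
n=26: W (go to 25, an L position)
n=27: L (options 9(W), 24(W), 26(W) are all W)
n=28: W (go to 27, an L position)
n=29: W (go to 0, an L position)
n=30: W (go to 25, an L position)
n=31: W (go to 0, an L position)
n=32: L (options 30(W), 31(W) are all W)
L entries with 1 ≤ n ≤ 32 (n=0 is outside the asked range and is not counted): n = 4, 8, 14, 18, 22, 25, 27, 32; that makes 8.

8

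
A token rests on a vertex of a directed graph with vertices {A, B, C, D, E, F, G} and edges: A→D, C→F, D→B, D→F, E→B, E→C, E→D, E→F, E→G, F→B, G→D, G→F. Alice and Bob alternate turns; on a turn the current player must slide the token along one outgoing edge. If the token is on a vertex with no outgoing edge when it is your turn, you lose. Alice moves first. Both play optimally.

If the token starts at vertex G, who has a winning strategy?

Use the standard recursion: the mover loses at a terminal position; elsewhere, the mover wins exactly when some move hands the opponent an L position.
Every edge goes from a vertex to one that appears earlier in the order B, F, D, C, A, G, E, so processing vertices in that order labels each vertex after all of its successors.
B: no outgoing edge → L
F: reaches L-position B → W
D: reaches L-position B → W
C: only reaches F(W), which is W → L
A: only reaches D(W), which is W → L
G: only reaches D(W), F(W), all W → L
E: reaches L-position G → W
Every move from G reaches a W position, so the mover loses.

Bob wins.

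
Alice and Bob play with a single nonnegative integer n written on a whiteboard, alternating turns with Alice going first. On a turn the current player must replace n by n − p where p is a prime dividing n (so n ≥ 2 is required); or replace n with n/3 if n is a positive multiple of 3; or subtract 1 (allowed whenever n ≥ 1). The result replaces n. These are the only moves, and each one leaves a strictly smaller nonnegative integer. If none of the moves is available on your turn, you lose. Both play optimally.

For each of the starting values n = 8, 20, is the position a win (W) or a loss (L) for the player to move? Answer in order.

Classify positions by backward induction: terminal positions (no move available) are L. From any other position, the mover wins iff some move reaches an L.
n=0: no move → L
n=1: reaches L-position 0 → W
n=2: reaches L-position 0 → W
n=3: reaches L-position 0 → W
n=4: only reaches 2(W), 3(W), all W → L
n=5: reaches L-position 0 → W
n=6: reaches L-position 4 → W
n=7: reaches L-position 0 → W
n=8: only reaches 6(W), 7(W), all W → L
n=9: reaches L-position 8 → W
n=10: reaches L-position 8 → W
n=11: reaches L-position 0 → W
n=12: reaches L-position 4 → W
n=13: reaches L-position 0 → W
n=14: only reaches 7(W), 12(W), 13(W), all W → L
n=15: reaches L-position 14 → W
n=16: reaches L-position 14 → W
n=17: reaches L-position 0 → W
n=18: only reaches 6(W), 15(W), 16(W), 17(W), all W → L
n=19: reaches L-position 0 → W
n=20: reaches L-position 18 → W

8: L, 20: W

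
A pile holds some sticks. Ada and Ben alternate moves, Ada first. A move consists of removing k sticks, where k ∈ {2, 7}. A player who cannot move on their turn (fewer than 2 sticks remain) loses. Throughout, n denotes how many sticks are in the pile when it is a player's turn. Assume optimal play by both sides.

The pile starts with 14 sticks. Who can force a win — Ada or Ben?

Ben wins.

Classify positions by backward induction: terminal positions (no move available) are L. From any other position, the mover wins iff some move reaches an L.
n=0: no move → L
n=1: no move → L
n=2: reaches L-position 0 → W
n=3: reaches L-position 1 → W
n=4: only reaches 2(W), which is W → L
n=5: only reaches 3(W), which is W → L
n=6: reaches L-position 4 → W
n=7: reaches L-position 5 → W
n=8: reaches L-position 1 → W
n=9: only reaches 7(W), 2(W), all W → L
n=10: only reaches 8(W), 3(W), all W → L
n=11: reaches L-position 9 → W
n=12: reaches L-position 10 → W
n=13: only reaches 11(W), 6(W), all W → L
n=14: only reaches 12(W), 7(W), all W → L
Every move from 14 reaches a W position, so the mover loses.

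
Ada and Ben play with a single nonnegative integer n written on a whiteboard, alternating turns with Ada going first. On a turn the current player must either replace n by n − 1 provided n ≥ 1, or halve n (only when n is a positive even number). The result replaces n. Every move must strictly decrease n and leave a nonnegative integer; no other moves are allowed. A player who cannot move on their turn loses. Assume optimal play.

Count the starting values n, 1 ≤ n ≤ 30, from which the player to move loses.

Work bottom-up. With no move the player to move loses. Otherwise the position is W if at least one move leads to an L position for the opponent, and L if every move leads to a W.
n=0: no move → L
n=1: reaches L-position 0 → W
n=2: only reaches 1(W), which is W → L
n=3: reaches L-position 2 → W
n=4: reaches L-position 2 → W
n=5: only reaches 4(W), which is W → L
n=6: reaches L-position 5 → W
n=7: only reaches 6(W), which is W → L
n=8: reaches L-position 7 → W
n=9: only reaches 8(W), which is W → L
n=10: reaches L-position 5 → W
n=11: only reaches 10(W), which is W → L
n=12: reaches L-position 11 → W
n=13: only reaches 12(W), which is W → L
n=14: reaches L-position 7 → W
n=15: only reaches 14(W), which is W → L
n=16: reaches L-position 15 → W
n=17: only reaches 16(W), which is W → L
n=18: reaches L-position 9 → W
n=19: only reaches 18(W), which is W → L
n=20: reaches L-position 19 → W
n=21: only reaches 20(W), which is W → L
n=22: reaches L-position 11 → W
n=23: only reaches 22(W), which is W → L
n=24: reaches L-position 23 → W
n=25: only reaches 24(W), which is W → L
n=26: reaches L-position 13 → W
n=27: only reaches 26(W), which is W → L
n=28: reaches L-position 27 → W
n=29: only reaches 28(W), which is W → L
n=30: reaches L-position 15 → W
L entries with 1 ≤ n ≤ 30 (n=0 is outside the asked range and is not counted): n = 2, 5, 7, 9, 11, 13, 15, 17, 19, 21, 23, 25, 27, 29; that makes 14.

14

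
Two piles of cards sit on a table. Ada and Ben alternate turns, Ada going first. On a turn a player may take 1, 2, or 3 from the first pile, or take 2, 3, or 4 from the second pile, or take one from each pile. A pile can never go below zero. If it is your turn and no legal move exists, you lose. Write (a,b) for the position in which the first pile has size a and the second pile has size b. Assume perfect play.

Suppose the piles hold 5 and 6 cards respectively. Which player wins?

Use the standard recursion: the mover loses at a terminal position; elsewhere, the mover wins exactly when some move hands the opponent an L position.
No move ever increases a pile, so every position that can arise here has a ≤ 5 and b ≤ 6; it is enough to label the cells with 0 ≤ a ≤ 5 and 0 ≤ b ≤ 6.
Every move lowers a or b (never raises either), so fill the grid row by row in increasing a, and left to right within a row: each cell's successors are then already labelled.
      b=0  b=1  b=2  b=3  b=4  b=5  b=6
a=0:    L    L    W    W    W    W    L
a=1:    W    W    W    L    L    W    W
a=2:    W    W    L    W    W    W    W
a=3:    W    W    W    W    W    L    W
a=4:    L    L    W    W    W    W    W
a=5:    W    W    W    L    L    W    W
Cells with no legal move (terminal, hence L): (0,0), (0,1).
The remaining L cells, each justified by listing all of its moves:
(0,6): L (options (0,4)(W), (0,3)(W), (0,2)(W) are all W)
(1,3): L (options (0,3)(W), (1,1)(W), (1,0)(W), (0,2)(W) are all W)
(1,4): L (options (0,4)(W), (1,2)(W), (1,1)(W), (1,0)(W), (0,3)(W) are all W)
(2,2): L (options (1,2)(W), (0,2)(W), (2,0)(W), (1,1)(W) are all W)
(3,5): L (options (2,5)(W), (1,5)(W), (0,5)(W), (3,3)(W), (3,2)(W), (3,1)(W), (2,4)(W) are all W)
(4,0): L (options (3,0)(W), (2,0)(W), (1,0)(W) are all W)
(4,1): L (options (3,1)(W), (2,1)(W), (1,1)(W), (3,0)(W) are all W)
(5,3): L (options (4,3)(W), (3,3)(W), (2,3)(W), (5,1)(W), (5,0)(W), (4,2)(W) are all W)
(5,4): L (options (4,4)(W), (3,4)(W), (2,4)(W), (5,2)(W), (5,1)(W), (5,0)(W), (4,3)(W) are all W)
Every other cell has at least one move into one of the L cells above, so it is W.
From (5,6) Ada can move to (5,4), reaching an L position.

Ada wins.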